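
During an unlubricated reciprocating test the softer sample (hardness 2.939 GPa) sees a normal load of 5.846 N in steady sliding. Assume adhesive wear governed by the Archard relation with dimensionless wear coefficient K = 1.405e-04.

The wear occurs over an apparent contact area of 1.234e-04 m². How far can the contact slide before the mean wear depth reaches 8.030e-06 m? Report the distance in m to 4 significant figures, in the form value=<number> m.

value=3546 m

Displayed values are rounded. The computation holds full precision, and rounded once at the end: four significant digits.
Hardness H = 2.939 GPa = 2.939e+09 Pa.
Expressed in SI base units: W = 5.846 N, H = 2.939e+09 Pa, K = 1.405e-04.
Limit volume V_lim = h_lim·A = 8.030e-06 · 1.234e-04 = 9.909e-10 m³.
Sliding life L = V_lim·H/(K·W) = 9.909e-10 · 2.939e+09 / (1.405e-04 · 5.846) = 3546 m.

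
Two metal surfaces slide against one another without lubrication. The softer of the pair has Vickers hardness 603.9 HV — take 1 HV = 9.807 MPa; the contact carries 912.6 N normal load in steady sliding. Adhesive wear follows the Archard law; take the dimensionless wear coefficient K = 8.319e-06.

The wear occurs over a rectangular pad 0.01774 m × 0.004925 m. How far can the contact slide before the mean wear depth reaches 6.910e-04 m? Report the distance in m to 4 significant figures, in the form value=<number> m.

The intermediates are displayed rounded. Each operation keeps exact precision — a lone final rounding: four significant figures.
Hardness H = 603.9 HV × 9.807 MPa/HV = 5922 MPa = 5.922e+09 Pa.
Contact area A = 0.01774 m × 0.004925 m = 8.737e-05 m².
As SI base values: W = 912.6 N, H = 5.922e+09 Pa, K = 8.319e-06.
Wearable volume V_lim = h_lim·A = 6.910e-04 · 8.737e-05 = 6.037e-08 m³.
Inverting, life L = V_lim·H/(K·W) = 6.037e-08 · 5.922e+09 / (8.319e-06 · 912.6) = 4.710e+04 m.

value=4.710e+04 m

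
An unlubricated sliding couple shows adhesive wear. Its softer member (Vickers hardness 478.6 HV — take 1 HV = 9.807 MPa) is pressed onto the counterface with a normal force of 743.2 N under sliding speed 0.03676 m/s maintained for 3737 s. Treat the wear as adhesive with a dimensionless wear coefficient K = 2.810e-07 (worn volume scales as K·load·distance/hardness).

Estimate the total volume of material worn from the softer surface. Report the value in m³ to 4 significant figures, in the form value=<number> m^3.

Intermediates are printed rounded; all arithmetic holds full precision. Rounded once at the end, at 4 significant digits.
Distance L = v·t = 0.03676 m/s × 3737 s = 137.4 m.
Hardness H = 478.6 HV × 9.807 MPa/HV = 4694 MPa = 4.694e+09 Pa.
Restated in SI base units: W = 743.2 N, H = 4.694e+09 Pa, K = 2.810e-07.
By Archard's law, V = K·W·L/H = 2.810e-07 · 743.2 · 137.4 / 4.694e+09 = 6.112e-12 m³.

value=6.112e-12 m^3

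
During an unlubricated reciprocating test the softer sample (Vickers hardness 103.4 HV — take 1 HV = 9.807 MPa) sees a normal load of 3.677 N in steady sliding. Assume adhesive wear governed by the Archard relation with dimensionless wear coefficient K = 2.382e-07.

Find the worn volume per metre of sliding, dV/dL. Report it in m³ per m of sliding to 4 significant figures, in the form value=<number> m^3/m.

The computation runs at full precision, and printed values are rounded. Rounded once at the end: 4 significant digits.
Hardness H = 103.4 HV × 9.807 MPa/HV = 1014 MPa = 1.014e+09 Pa.
In SI base units, W = 3.677 N, H = 1.014e+09 Pa, K = 2.382e-07.
Wear rate dV/dL = K·W/H, so: 2.382e-07 · 3.677 / 1.014e+09 = 8.637e-16 m³/m.

value=8.637e-16 m^3/m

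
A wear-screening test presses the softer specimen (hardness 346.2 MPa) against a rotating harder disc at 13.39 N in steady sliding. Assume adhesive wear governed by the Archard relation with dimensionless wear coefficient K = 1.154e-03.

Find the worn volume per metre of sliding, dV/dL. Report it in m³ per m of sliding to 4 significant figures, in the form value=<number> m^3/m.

value=4.463e-11 m^3/m

Every step keeps full precision; intermediates are displayed rounded — a lone final rounding to 4 significant figures.
Hardness H = 346.2 MPa = 3.462e+08 Pa.
Collected in SI base units: W = 13.39 N, H = 3.462e+08 Pa, K = 1.154e-03.
The wear rate dV/dL = K·W/H: 1.154e-03 · 13.39 / 3.462e+08 = 4.463e-11 m³/m.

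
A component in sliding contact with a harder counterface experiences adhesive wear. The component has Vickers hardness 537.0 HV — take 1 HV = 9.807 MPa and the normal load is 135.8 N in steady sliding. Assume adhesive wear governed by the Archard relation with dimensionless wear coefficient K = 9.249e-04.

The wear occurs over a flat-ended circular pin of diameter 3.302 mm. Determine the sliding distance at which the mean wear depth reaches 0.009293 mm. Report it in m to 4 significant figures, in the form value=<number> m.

The intermediates are shown rounded; each operation maintains full precision; one last rounding: 4 significant figures.
Convert: Hardness H = 537.0 HV × 9.807 MPa/HV = 5266 MPa = 5.266e+09 Pa.
Convert: Pin diameter d = 3.302 mm = 0.003302 m. Contact area A = π·d²/4 = π·(0.003302 m)²/4 = 8.563e-06 m².
Convert: Depth limit h_lim = 0.009293 mm = 9.293e-06 m.
Expressed in SI base units: W = 135.8 N, H = 5.266e+09 Pa, K = 9.249e-04.
Limit volume V_lim = h_lim·A = 9.293e-06 · 8.563e-06 = 7.958e-11 m³.
So the life L = V_lim·H/(K·W) = 7.958e-11 · 5.266e+09 / (9.249e-04 · 135.8) = 3.337 m.

value=3.337 m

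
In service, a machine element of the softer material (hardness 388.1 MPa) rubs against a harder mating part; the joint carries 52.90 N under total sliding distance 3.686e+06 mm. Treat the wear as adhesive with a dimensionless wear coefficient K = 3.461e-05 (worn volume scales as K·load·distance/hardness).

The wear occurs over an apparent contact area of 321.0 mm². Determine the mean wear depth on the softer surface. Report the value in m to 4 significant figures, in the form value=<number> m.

value=5.417e-05 m

Every step runs at exact precision; intermediate values are shown rounded — rounded once at the end, at four significant digits.
Convert: Total distance L = 3.686e+06 mm = 3686 m.
Convert: Hardness H = 388.1 MPa = 3.881e+08 Pa.
Convert: Contact area A = 321.0 mm² = 3.210e-04 m².
In SI base units, W = 52.90 N, H = 3.881e+08 Pa, K = 3.461e-05.
Wear volume V = K·W·L/H = 3.461e-05 · 52.90 · 3686 / 3.881e+08 = 1.739e-08 m³.
Depth of wear h = V/A = 1.739e-08 / 3.210e-04 = 5.417e-05 m.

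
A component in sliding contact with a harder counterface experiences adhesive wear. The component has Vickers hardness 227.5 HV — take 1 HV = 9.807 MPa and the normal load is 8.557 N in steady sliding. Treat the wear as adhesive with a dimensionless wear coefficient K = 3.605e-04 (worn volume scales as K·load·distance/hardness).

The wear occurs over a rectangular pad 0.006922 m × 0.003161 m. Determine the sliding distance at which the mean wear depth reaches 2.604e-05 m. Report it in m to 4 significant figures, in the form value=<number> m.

value=412.1 m

Every step keeps full float precision — displayed values are rounded. Rounded once at the end: four significant figures.
Hardness H = 227.5 HV × 9.807 MPa/HV = 2231 MPa = 2.231e+09 Pa.
Contact area A = 0.006922 m × 0.003161 m = 2.188e-05 m².
Restated in SI base units: W = 8.557 N, H = 2.231e+09 Pa, K = 3.605e-04.
Permissible volume V_lim = h_lim·A = 2.604e-05 · 2.188e-05 = 5.698e-10 m³.
Life L = V_lim·H/(K·W) = 5.698e-10 · 2.231e+09 / (3.605e-04 · 8.557) = 412.1 m.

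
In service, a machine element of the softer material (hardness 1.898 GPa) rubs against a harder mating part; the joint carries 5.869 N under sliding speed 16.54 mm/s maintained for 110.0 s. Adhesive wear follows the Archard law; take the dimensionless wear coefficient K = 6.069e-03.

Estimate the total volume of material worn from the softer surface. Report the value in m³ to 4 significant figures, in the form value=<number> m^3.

Each operation keeps full float precision — the intermediates are shown rounded, and a lone final rounding to 4 significant digits.
Sliding speed v = 16.54 mm/s = 0.01654 m/s. Total distance L = v·t = 0.01654 m/s × 110.0 s = 1.819 m.
Hardness H = 1.898 GPa = 1.898e+09 Pa.
SI base units throughout: W = 5.869 N, H = 1.898e+09 Pa, K = 6.069e-03.
Volume removed: V = K·W·L/H = 6.069e-03 · 5.869 · 1.819 / 1.898e+09 = 3.414e-11 m³.

value=3.414e-11 m^3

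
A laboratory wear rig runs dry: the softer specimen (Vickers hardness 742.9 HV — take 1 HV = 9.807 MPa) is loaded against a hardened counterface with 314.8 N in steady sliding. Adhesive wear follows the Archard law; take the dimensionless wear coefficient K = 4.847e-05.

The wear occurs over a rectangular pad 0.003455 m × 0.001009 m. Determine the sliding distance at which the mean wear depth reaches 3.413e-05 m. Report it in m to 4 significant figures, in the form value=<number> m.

The intermediates are shown rounded. All arithmetic carries exact precision. Rounded once at the end, at four significant digits.
Convert: Hardness H = 742.9 HV × 9.807 MPa/HV = 7286 MPa = 7.286e+09 Pa.
Convert: Contact area A = 0.003455 m × 0.001009 m = 3.486e-06 m².
As SI base values: W = 314.8 N, H = 7.286e+09 Pa, K = 4.847e-05.
Volume at the limit: V_lim = h_lim·A = 3.413e-05 · 3.486e-06 = 1.190e-10 m³.
Thus life L = V_lim·H/(K·W) = 1.190e-10 · 7.286e+09 / (4.847e-05 · 314.8) = 56.81 m.

value=56.81 m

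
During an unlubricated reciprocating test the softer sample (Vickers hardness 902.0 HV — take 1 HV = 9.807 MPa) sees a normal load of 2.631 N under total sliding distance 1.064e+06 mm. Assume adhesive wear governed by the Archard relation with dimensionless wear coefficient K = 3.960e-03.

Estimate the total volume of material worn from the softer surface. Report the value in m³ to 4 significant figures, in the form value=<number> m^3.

value=1.253e-09 m^3

All arithmetic keeps full float precision; intermediates appear rounded; rounded just once: 4 significant figures.
Sliding distance L = 1.064e+06 mm = 1064 m.
Hardness H = 902.0 HV × 9.807 MPa/HV = 8846 MPa = 8.846e+09 Pa.
Working in SI base units: W = 2.631 N, H = 8.846e+09 Pa, K = 3.960e-03.
Volume removed: V = K·W·L/H = 3.960e-03 · 2.631 · 1064 / 8.846e+09 = 1.253e-09 m³.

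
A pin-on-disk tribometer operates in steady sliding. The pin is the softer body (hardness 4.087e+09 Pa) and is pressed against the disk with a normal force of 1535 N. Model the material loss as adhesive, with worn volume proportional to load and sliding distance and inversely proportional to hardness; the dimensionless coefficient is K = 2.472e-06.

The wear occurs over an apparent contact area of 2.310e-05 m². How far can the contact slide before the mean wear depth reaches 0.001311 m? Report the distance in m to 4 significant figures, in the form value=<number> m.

Each operation holds full float precision. Printed values are rounded, and a lone final rounding: 4 significant digits.
In SI base units, W = 1535 N, H = 4.087e+09 Pa, K = 2.472e-06.
Limit volume V_lim = h_lim·A = 0.001311 · 2.310e-05 = 3.028e-08 m³.
Life L = V_lim·H/(K·W) = 3.028e-08 · 4.087e+09 / (2.472e-06 · 1535) = 3.262e+04 m.

value=3.262e+04 m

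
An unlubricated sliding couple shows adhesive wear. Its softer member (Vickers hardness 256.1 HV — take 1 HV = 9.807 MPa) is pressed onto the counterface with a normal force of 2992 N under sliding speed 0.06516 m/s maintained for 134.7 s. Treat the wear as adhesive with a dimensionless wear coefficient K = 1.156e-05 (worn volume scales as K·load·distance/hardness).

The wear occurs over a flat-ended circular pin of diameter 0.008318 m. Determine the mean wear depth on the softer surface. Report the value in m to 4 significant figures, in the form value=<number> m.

Intermediate values are shown rounded — all arithmetic runs at exact precision; a lone final rounding: 4 significant digits.
Convert: Sliding distance L = v·t = 0.06516 m/s × 134.7 s = 8.777 m.
Convert: Hardness H = 256.1 HV × 9.807 MPa/HV = 2512 MPa = 2.512e+09 Pa.
Convert: Contact area A = π·d²/4 = π·(0.008318 m)²/4 = 5.434e-05 m².
SI base units throughout: W = 2992 N, H = 2.512e+09 Pa, K = 1.156e-05.
Archard volume V = K·W·L/H = 1.156e-05 · 2992 · 8.777 / 2.512e+09 = 1.209e-10 m³.
Depth h = V/A = 1.209e-10 / 5.434e-05 = 2.224e-06 m.

value=2.224e-06 m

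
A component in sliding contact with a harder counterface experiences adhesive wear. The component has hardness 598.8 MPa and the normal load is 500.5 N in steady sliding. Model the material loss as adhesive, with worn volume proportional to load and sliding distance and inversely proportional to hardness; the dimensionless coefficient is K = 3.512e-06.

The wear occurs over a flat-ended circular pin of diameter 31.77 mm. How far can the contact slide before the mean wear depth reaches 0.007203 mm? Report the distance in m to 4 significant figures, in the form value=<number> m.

Shown intermediates are rounded — all working math runs at exact precision, and a lone final rounding, at four significant figures.
Hardness H = 598.8 MPa = 5.988e+08 Pa.
Pin diameter d = 31.77 mm = 0.03177 m. Contact area A = π·d²/4 = π·(0.03177 m)²/4 = 7.927e-04 m².
Depth limit h_lim = 0.007203 mm = 7.203e-06 m.
Working in SI base units: W = 500.5 N, H = 5.988e+08 Pa, K = 3.512e-06.
Permissible volume V_lim = h_lim·A = 7.203e-06 · 7.927e-04 = 5.710e-09 m³.
Thus life L = V_lim·H/(K·W) = 5.710e-09 · 5.988e+08 / (3.512e-06 · 500.5) = 1945 m.

value=1945 m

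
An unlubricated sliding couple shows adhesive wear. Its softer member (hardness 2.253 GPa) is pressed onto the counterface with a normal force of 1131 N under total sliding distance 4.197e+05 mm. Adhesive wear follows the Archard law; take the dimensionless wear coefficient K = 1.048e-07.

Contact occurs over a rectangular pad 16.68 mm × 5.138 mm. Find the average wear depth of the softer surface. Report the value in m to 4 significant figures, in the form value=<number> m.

value=2.576e-07 m

The computation holds full float precision — the intermediates appear rounded — a single final rounding: 4 significant digits.
Path length L = 4.197e+05 mm = 419.7 m.
Hardness H = 2.253 GPa = 2.253e+09 Pa.
Pad sides 16.68 mm × 5.138 mm = 0.01668 m × 0.005138 m. Contact area A = 0.01668 m × 0.005138 m = 8.570e-05 m².
Expressed in SI base units: W = 1131 N, H = 2.253e+09 Pa, K = 1.048e-07.
Worn volume V = K·W·L/H = 1.048e-07 · 1131 · 419.7 / 2.253e+09 = 2.208e-11 m³.
Depth h = V/A = 2.208e-11 / 8.570e-05 = 2.576e-07 m.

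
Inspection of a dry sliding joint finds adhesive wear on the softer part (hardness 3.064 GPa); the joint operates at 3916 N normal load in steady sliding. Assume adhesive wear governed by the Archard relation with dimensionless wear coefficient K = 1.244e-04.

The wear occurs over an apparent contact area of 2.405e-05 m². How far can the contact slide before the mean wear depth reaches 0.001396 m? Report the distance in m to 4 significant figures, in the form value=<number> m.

value=211.2 m

All arithmetic carries exact precision; intermediate values are displayed rounded — one final rounding to 4 significant digits.
Convert: Hardness H = 3.064 GPa = 3.064e+09 Pa.
Collected in SI base units: W = 3916 N, H = 3.064e+09 Pa, K = 1.244e-04.
Wearable volume V_lim = h_lim·A = 0.001396 · 2.405e-05 = 3.357e-08 m³.
Life L = V_lim·H/(K·W) = 3.357e-08 · 3.064e+09 / (1.244e-04 · 3916) = 211.2 m.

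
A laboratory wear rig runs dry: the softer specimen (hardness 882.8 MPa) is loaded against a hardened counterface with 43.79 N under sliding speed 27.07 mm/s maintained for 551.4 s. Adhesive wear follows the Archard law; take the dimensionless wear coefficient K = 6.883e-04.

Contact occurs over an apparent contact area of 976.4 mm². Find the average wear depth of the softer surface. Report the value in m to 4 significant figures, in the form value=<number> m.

Intermediates are displayed rounded. The computation runs at full precision. Rounded once at the end: 4 significant figures.
Convert: Sliding speed v = 27.07 mm/s = 0.02707 m/s. Distance covered L = v·t = 0.02707 m/s × 551.4 s = 14.93 m.
Convert: Hardness H = 882.8 MPa = 8.828e+08 Pa.
Convert: Contact area A = 976.4 mm² = 9.764e-04 m².
Expressed in SI base units: W = 43.79 N, H = 8.828e+08 Pa, K = 6.883e-04.
Apply Archard: V = K·W·L/H = 6.883e-04 · 43.79 · 14.93 / 8.828e+08 = 5.096e-10 m³.
Mean depth h = V/A = 5.096e-10 / 9.764e-04 = 5.219e-07 m.

value=5.219e-07 m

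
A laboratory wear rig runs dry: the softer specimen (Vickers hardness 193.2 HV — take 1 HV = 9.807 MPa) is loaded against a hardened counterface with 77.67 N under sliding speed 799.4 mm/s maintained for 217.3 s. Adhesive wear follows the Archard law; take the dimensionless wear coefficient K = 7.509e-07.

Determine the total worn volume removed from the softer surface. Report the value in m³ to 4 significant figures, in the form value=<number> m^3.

Intermediate values are shown rounded. All working math carries exact precision, and rounded once at the end: 4 significant figures.
Convert: Sliding speed v = 799.4 mm/s = 0.7994 m/s. Sliding distance L = v·t = 0.7994 m/s × 217.3 s = 173.7 m.
Convert: Hardness H = 193.2 HV × 9.807 MPa/HV = 1895 MPa = 1.895e+09 Pa.
In SI base units: W = 77.67 N, H = 1.895e+09 Pa, K = 7.509e-07.
Archard relation: V = K·W·L/H = 7.509e-07 · 77.67 · 173.7 / 1.895e+09 = 5.347e-12 m³.

value=5.347e-12 m^3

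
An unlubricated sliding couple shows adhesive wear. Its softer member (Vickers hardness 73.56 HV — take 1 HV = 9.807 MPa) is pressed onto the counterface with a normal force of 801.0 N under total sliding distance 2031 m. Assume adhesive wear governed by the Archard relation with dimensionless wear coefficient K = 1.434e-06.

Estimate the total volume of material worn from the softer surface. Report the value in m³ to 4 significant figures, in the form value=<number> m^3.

value=3.234e-09 m^3

Intermediates are printed rounded; the algebra carries full float precision, and one last rounding: 4 significant figures.
Hardness H = 73.56 HV × 9.807 MPa/HV = 721.4 MPa = 7.214e+08 Pa.
In SI base units, W = 801.0 N, H = 7.214e+08 Pa, K = 1.434e-06.
Archard relation: V = K·W·L/H = 1.434e-06 · 801.0 · 2031 / 7.214e+08 = 3.234e-09 m³.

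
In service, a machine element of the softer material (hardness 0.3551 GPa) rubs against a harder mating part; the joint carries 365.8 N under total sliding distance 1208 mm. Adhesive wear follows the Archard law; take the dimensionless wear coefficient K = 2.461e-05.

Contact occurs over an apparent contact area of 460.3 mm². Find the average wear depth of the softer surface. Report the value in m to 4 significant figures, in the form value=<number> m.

value=6.653e-08 m

All working math carries full precision; the intermediates appear rounded, and a lone final rounding, at four significant figures.
The distance L = 1208 mm = 1.208 m.
Hardness H = 0.3551 GPa = 3.551e+08 Pa.
Contact area A = 460.3 mm² = 4.603e-04 m².
Restated in SI base units: W = 365.8 N, H = 3.551e+08 Pa, K = 2.461e-05.
Worn volume V = K·W·L/H = 2.461e-05 · 365.8 · 1.208 / 3.551e+08 = 3.062e-11 m³.
Wear depth h = V/A = 3.062e-11 / 4.603e-04 = 6.653e-08 m.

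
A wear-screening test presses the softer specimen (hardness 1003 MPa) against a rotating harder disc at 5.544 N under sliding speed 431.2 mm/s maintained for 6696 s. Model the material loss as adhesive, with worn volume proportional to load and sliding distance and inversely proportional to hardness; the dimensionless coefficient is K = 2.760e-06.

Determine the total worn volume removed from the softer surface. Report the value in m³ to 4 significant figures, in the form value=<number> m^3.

Every step keeps full precision. Intermediates are printed rounded, and one final rounding: 4 significant digits.
Convert: Sliding speed v = 431.2 mm/s = 0.4312 m/s. Sliding distance L = v·t = 0.4312 m/s × 6696 s = 2887 m.
Convert: Hardness H = 1003 MPa = 1.003e+09 Pa.
In SI base units: W = 5.544 N, H = 1.003e+09 Pa, K = 2.760e-06.
By Archard's law, V = K·W·L/H = 2.760e-06 · 5.544 · 2887 / 1.003e+09 = 4.405e-11 m³.

value=4.405e-11 m^3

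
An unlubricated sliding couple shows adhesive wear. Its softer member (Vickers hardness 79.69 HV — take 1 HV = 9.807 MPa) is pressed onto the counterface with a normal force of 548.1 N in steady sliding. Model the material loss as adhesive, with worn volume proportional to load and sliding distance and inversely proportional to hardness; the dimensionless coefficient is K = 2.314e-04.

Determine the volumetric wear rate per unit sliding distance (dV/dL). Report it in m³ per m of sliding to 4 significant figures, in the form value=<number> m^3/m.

value=1.623e-10 m^3/m

Intermediate values are shown rounded. All working math maintains full float precision; rounded once at the end: four significant figures.
Convert: Hardness H = 79.69 HV × 9.807 MPa/HV = 781.5 MPa = 7.815e+08 Pa.
As SI base values: W = 548.1 N, H = 7.815e+08 Pa, K = 2.314e-04.
Rate of wear dV/dL = K·W/H, so: 2.314e-04 · 548.1 / 7.815e+08 = 1.623e-10 m³/m.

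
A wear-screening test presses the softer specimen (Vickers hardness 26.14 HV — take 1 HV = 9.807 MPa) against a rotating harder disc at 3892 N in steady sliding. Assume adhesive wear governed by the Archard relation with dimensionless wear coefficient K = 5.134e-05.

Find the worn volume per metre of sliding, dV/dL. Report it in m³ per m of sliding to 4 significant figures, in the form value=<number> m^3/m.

value=7.794e-10 m^3/m

The algebra maintains exact precision — printed values are rounded, and one last rounding to four significant digits.
Hardness H = 26.14 HV × 9.807 MPa/HV = 256.4 MPa = 2.564e+08 Pa.
Collected in SI base units: W = 3892 N, H = 2.564e+08 Pa, K = 5.134e-05.
Volumetric rate dV/dL = K·W/H (no L dependence): 5.134e-05 · 3892 / 2.564e+08 = 7.794e-10 m³/m.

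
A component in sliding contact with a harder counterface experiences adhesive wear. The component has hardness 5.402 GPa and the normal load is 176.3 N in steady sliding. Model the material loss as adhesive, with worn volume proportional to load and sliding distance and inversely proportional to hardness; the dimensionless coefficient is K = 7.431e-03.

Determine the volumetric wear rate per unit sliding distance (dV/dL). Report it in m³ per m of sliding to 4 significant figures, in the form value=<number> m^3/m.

Quoted intermediates are rounded; the algebra holds exact precision. Rounded just once to 4 significant figures.
Hardness H = 5.402 GPa = 5.402e+09 Pa.
SI base units throughout: W = 176.3 N, H = 5.402e+09 Pa, K = 7.431e-03.
Wear rate dV/dL = K·W/H — distance-free: 7.431e-03 · 176.3 / 5.402e+09 = 2.425e-10 m³/m.

value=2.425e-10 m^3/m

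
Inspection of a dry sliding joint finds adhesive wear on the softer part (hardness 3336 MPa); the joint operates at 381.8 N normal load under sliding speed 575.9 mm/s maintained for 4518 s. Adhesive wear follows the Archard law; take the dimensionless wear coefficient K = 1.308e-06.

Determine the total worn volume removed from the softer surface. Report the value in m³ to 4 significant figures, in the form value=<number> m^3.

value=3.895e-10 m^3

Every step carries full precision; intermediates are shown rounded — rounded just once, at four significant digits.
Convert: Sliding speed v = 575.9 mm/s = 0.5759 m/s. Distance covered L = v·t = 0.5759 m/s × 4518 s = 2602 m.
Convert: Hardness H = 3336 MPa = 3.336e+09 Pa.
In SI base units, W = 381.8 N, H = 3.336e+09 Pa, K = 1.308e-06.
Archard relation: V = K·W·L/H = 1.308e-06 · 381.8 · 2602 / 3.336e+09 = 3.895e-10 m³.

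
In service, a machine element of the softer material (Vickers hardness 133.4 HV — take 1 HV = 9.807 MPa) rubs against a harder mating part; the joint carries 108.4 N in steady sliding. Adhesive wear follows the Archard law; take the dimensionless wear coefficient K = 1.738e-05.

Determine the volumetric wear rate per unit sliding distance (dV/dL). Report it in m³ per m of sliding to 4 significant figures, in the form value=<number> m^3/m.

value=1.440e-12 m^3/m

All arithmetic keeps full precision; the intermediates appear rounded; one last rounding: 4 significant digits.
Hardness H = 133.4 HV × 9.807 MPa/HV = 1308 MPa = 1.308e+09 Pa.
Working in SI base units: W = 108.4 N, H = 1.308e+09 Pa, K = 1.738e-05.
Volumetric rate dV/dL = K·W/H (independent of L): 1.738e-05 · 108.4 / 1.308e+09 = 1.440e-12 m³/m.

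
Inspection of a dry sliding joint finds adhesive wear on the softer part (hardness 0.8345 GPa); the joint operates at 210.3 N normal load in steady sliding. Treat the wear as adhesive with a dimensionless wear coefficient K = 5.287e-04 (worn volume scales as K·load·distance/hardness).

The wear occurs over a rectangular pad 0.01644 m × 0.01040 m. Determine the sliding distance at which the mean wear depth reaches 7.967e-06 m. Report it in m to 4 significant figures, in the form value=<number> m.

value=10.22 m

Every step keeps full precision — intermediate values are shown rounded; rounded just once, at 4 significant digits.
Convert: Hardness H = 0.8345 GPa = 8.345e+08 Pa.
Convert: Contact area A = 0.01644 m × 0.01040 m = 1.710e-04 m².
Restated in SI base units: W = 210.3 N, H = 8.345e+08 Pa, K = 5.287e-04.
Permissible volume V_lim = h_lim·A = 7.967e-06 · 1.710e-04 = 1.362e-09 m³.
Life L = V_lim·H/(K·W) = 1.362e-09 · 8.345e+08 / (5.287e-04 · 210.3) = 10.22 m.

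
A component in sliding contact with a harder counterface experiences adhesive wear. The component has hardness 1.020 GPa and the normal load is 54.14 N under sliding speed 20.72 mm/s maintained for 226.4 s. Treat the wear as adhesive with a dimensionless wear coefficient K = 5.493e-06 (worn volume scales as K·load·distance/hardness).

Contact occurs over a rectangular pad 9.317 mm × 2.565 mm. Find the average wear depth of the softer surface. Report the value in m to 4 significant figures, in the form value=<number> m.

Intermediate values are printed rounded. All working math holds full float precision; rounded just once: four significant figures.
Sliding speed v = 20.72 mm/s = 0.02072 m/s. The distance L = v·t = 0.02072 m/s × 226.4 s = 4.691 m.
Hardness H = 1.020 GPa = 1.020e+09 Pa.
Pad sides 9.317 mm × 2.565 mm = 0.009317 m × 0.002565 m. Contact area A = 0.009317 m × 0.002565 m = 2.390e-05 m².
In SI base units: W = 54.14 N, H = 1.020e+09 Pa, K = 5.493e-06.
Archard volume V = K·W·L/H = 5.493e-06 · 54.14 · 4.691 / 1.020e+09 = 1.368e-12 m³.
Depth h = V/A = 1.368e-12 / 2.390e-05 = 5.723e-08 m.

value=5.723e-08 m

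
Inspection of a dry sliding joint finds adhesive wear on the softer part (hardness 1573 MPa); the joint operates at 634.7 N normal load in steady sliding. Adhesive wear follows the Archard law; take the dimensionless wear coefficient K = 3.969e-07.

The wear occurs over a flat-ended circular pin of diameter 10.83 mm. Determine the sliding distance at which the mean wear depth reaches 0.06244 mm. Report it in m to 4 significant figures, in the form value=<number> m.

value=3.592e+04 m

The algebra holds full float precision. The intermediates are printed rounded. Rounded once at the end: four significant figures.
Hardness H = 1573 MPa = 1.573e+09 Pa.
Pin diameter d = 10.83 mm = 0.01083 m. Contact area A = π·d²/4 = π·(0.01083 m)²/4 = 9.212e-05 m².
Depth limit h_lim = 0.06244 mm = 6.244e-05 m.
In SI base units: W = 634.7 N, H = 1.573e+09 Pa, K = 3.969e-07.
Limit volume V_lim = h_lim·A = 6.244e-05 · 9.212e-05 = 5.752e-09 m³.
So the life L = V_lim·H/(K·W) = 5.752e-09 · 1.573e+09 / (3.969e-07 · 634.7) = 3.592e+04 m.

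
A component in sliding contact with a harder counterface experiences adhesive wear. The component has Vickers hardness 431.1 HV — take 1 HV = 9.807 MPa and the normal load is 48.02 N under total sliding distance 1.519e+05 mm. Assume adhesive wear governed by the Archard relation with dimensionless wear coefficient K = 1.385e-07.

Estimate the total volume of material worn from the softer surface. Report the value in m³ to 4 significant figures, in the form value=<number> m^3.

value=2.390e-13 m^3

Each operation maintains full precision — printed values are rounded; a lone final rounding: four significant figures.
Convert: Path length L = 1.519e+05 mm = 151.9 m.
Convert: Hardness H = 431.1 HV × 9.807 MPa/HV = 4228 MPa = 4.228e+09 Pa.
In SI base units, W = 48.02 N, H = 4.228e+09 Pa, K = 1.385e-07.
The Archard volume V = K·W·L/H = 1.385e-07 · 48.02 · 151.9 / 4.228e+09 = 2.390e-13 m³.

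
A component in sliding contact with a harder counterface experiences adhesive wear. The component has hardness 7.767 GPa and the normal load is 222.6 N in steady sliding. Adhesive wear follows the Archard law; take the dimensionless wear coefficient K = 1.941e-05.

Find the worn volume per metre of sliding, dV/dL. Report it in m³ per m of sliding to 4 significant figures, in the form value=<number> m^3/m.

value=5.563e-13 m^3/m

Intermediate values are displayed rounded, and the algebra carries full precision — one final rounding, at 4 significant figures.
Hardness H = 7.767 GPa = 7.767e+09 Pa.
Working in SI base units: W = 222.6 N, H = 7.767e+09 Pa, K = 1.941e-05.
Sliding wear rate dV/dL = K·W/H: 1.941e-05 · 222.6 / 7.767e+09 = 5.563e-13 m³/m.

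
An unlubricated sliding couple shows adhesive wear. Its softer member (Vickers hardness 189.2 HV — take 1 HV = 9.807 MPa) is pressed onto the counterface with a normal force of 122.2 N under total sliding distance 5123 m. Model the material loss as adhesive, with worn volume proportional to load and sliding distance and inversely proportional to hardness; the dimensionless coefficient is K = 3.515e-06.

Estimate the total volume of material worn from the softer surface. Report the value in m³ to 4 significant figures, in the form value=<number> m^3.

Quoted intermediates are rounded; the computation carries exact precision; one last rounding to 4 significant digits.
Hardness H = 189.2 HV × 9.807 MPa/HV = 1855 MPa = 1.855e+09 Pa.
Collected in SI base units: W = 122.2 N, H = 1.855e+09 Pa, K = 3.515e-06.
Worn volume V = K·W·L/H = 3.515e-06 · 122.2 · 5123 / 1.855e+09 = 1.186e-09 m³.

value=1.186e-09 m^3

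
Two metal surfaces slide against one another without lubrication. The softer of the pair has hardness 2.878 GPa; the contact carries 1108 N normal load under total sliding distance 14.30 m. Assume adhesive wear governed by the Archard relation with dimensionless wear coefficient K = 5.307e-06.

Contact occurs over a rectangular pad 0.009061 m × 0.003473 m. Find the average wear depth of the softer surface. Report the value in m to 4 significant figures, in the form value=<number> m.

Every step runs at full precision, and printed values are rounded; rounded just once, at four significant digits.
Hardness H = 2.878 GPa = 2.878e+09 Pa.
Contact area A = 0.009061 m × 0.003473 m = 3.147e-05 m².
As SI base values: W = 1108 N, H = 2.878e+09 Pa, K = 5.307e-06.
The Archard volume V = K·W·L/H = 5.307e-06 · 1108 · 14.30 / 2.878e+09 = 2.922e-11 m³.
Depth of wear h = V/A = 2.922e-11 / 3.147e-05 = 9.284e-07 m.

value=9.284e-07 m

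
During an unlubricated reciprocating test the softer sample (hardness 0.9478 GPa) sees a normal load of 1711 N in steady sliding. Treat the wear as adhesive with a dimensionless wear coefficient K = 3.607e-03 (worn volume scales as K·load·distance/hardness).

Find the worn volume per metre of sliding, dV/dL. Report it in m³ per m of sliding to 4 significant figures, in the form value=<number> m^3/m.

value=6.511e-09 m^3/m

Intermediates are printed rounded; all arithmetic keeps exact precision. Rounded just once to four significant figures.
Hardness H = 0.9478 GPa = 9.478e+08 Pa.
Working in SI base units: W = 1711 N, H = 9.478e+08 Pa, K = 3.607e-03.
Wear rate dV/dL = K·W/H (no L dependence): 3.607e-03 · 1711 / 9.478e+08 = 6.511e-09 m³/m.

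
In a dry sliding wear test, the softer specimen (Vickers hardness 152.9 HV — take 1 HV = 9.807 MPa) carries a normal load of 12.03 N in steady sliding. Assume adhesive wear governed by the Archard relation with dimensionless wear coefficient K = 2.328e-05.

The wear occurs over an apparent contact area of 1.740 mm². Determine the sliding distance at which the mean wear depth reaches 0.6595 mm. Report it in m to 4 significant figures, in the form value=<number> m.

The intermediates are printed rounded. Each operation keeps exact precision, and rounded just once: four significant digits.
Convert: Hardness H = 152.9 HV × 9.807 MPa/HV = 1499 MPa = 1.499e+09 Pa.
Convert: Contact area A = 1.740 mm² = 1.740e-06 m².
Convert: Depth limit h_lim = 0.6595 mm = 6.595e-04 m.
In SI base units, W = 12.03 N, H = 1.499e+09 Pa, K = 2.328e-05.
Limit volume V_lim = h_lim·A = 6.595e-04 · 1.740e-06 = 1.148e-09 m³.
Sliding life L = V_lim·H/(K·W) = 1.148e-09 · 1.499e+09 / (2.328e-05 · 12.03) = 6144 m.

value=6144 m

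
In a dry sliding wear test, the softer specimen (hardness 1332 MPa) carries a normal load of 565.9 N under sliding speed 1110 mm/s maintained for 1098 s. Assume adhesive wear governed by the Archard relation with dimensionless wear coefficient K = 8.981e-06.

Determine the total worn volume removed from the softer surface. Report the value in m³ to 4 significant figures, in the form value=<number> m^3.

Intermediates are shown rounded, and all working math carries full float precision — one final rounding to four significant digits.
Convert: Sliding speed v = 1110 mm/s = 1.110 m/s. Distance covered L = v·t = 1.110 m/s × 1098 s = 1219 m.
Convert: Hardness H = 1332 MPa = 1.332e+09 Pa.
In SI base units: W = 565.9 N, H = 1.332e+09 Pa, K = 8.981e-06.
Wear volume V = K·W·L/H = 8.981e-06 · 565.9 · 1219 / 1.332e+09 = 4.650e-09 m³.

value=4.650e-09 m^3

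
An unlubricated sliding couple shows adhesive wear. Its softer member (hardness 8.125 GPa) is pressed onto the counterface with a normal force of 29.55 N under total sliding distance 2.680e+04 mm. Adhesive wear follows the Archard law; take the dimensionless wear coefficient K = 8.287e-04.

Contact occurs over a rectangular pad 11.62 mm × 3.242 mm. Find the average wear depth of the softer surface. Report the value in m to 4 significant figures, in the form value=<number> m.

value=2.144e-06 m

The computation keeps full float precision, and intermediates are printed rounded. Rounded once at the end to four significant digits.
The distance L = 2.680e+04 mm = 26.80 m.
Hardness H = 8.125 GPa = 8.125e+09 Pa.
Pad sides 11.62 mm × 3.242 mm = 0.01162 m × 0.003242 m. Contact area A = 0.01162 m × 0.003242 m = 3.767e-05 m².
In SI base units: W = 29.55 N, H = 8.125e+09 Pa, K = 8.287e-04.
Worn volume V = K·W·L/H = 8.287e-04 · 29.55 · 26.80 / 8.125e+09 = 8.077e-11 m³.
Mean wear depth h = V/A = 8.077e-11 / 3.767e-05 = 2.144e-06 m.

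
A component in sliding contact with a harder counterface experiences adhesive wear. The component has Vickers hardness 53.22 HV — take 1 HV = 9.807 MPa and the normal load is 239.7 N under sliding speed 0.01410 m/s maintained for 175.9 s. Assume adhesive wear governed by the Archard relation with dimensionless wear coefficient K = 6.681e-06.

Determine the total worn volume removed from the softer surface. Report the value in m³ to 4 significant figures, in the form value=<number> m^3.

Shown intermediates are rounded; all arithmetic holds exact precision — a single final rounding to four significant figures.
The distance L = v·t = 0.01410 m/s × 175.9 s = 2.480 m.
Hardness H = 53.22 HV × 9.807 MPa/HV = 521.9 MPa = 5.219e+08 Pa.
Expressed in SI base units: W = 239.7 N, H = 5.219e+08 Pa, K = 6.681e-06.
The Archard volume V = K·W·L/H = 6.681e-06 · 239.7 · 2.480 / 5.219e+08 = 7.610e-12 m³.

value=7.610e-12 m^3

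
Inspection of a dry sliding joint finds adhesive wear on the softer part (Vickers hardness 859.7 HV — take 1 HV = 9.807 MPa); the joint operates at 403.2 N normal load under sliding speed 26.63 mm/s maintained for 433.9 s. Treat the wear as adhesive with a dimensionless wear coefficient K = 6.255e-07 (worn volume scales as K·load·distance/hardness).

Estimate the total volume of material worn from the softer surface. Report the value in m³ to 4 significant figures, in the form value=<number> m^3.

The computation carries exact precision. Displayed values are rounded, and one last rounding, at four significant figures.
Sliding speed v = 26.63 mm/s = 0.02663 m/s. Distance L = v·t = 0.02663 m/s × 433.9 s = 11.55 m.
Hardness H = 859.7 HV × 9.807 MPa/HV = 8431 MPa = 8.431e+09 Pa.
Restated in SI base units: W = 403.2 N, H = 8.431e+09 Pa, K = 6.255e-07.
The Archard volume V = K·W·L/H = 6.255e-07 · 403.2 · 11.55 / 8.431e+09 = 3.456e-13 m³.

value=3.456e-13 m^3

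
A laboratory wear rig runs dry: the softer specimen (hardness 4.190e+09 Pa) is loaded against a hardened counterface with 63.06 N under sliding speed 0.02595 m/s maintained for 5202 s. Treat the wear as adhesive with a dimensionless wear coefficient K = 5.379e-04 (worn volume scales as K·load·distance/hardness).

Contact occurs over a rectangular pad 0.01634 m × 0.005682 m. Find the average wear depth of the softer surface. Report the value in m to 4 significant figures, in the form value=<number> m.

Every step runs at exact precision. Intermediates are printed rounded — a single final rounding, at 4 significant figures.
Path length L = v·t = 0.02595 m/s × 5202 s = 135.0 m.
Contact area A = 0.01634 m × 0.005682 m = 9.284e-05 m².
Working in SI base units: W = 63.06 N, H = 4.190e+09 Pa, K = 5.379e-04.
Wear volume V = K·W·L/H = 5.379e-04 · 63.06 · 135.0 / 4.190e+09 = 1.093e-09 m³.
Mean depth h = V/A = 1.093e-09 / 9.284e-05 = 1.177e-05 m.

value=1.177e-05 m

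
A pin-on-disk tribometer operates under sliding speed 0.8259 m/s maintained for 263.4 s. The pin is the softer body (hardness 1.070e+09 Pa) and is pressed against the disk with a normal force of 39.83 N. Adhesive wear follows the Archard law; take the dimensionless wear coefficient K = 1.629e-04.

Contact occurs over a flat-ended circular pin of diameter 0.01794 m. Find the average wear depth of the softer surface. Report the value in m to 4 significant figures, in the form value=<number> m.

value=5.219e-06 m

All working math maintains exact precision, and intermediate values appear rounded, and a single final rounding to 4 significant figures.
Convert: Distance L = v·t = 0.8259 m/s × 263.4 s = 217.5 m.
Convert: Contact area A = π·d²/4 = π·(0.01794 m)²/4 = 2.528e-04 m².
SI base units throughout: W = 39.83 N, H = 1.070e+09 Pa, K = 1.629e-04.
The Archard volume V = K·W·L/H = 1.629e-04 · 39.83 · 217.5 / 1.070e+09 = 1.319e-09 m³.
Mean wear depth h = V/A = 1.319e-09 / 2.528e-04 = 5.219e-06 m.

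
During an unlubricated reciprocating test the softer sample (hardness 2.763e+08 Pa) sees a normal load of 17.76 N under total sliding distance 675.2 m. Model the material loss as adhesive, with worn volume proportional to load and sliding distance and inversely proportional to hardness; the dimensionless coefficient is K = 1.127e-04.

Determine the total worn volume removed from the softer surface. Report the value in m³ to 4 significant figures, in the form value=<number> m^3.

Each operation runs at full precision, and intermediates are displayed rounded. Rounded just once, at 4 significant figures.
In SI base units, W = 17.76 N, H = 2.763e+08 Pa, K = 1.127e-04.
Wear volume V = K·W·L/H = 1.127e-04 · 17.76 · 675.2 / 2.763e+08 = 4.891e-09 m³.

value=4.891e-09 m^3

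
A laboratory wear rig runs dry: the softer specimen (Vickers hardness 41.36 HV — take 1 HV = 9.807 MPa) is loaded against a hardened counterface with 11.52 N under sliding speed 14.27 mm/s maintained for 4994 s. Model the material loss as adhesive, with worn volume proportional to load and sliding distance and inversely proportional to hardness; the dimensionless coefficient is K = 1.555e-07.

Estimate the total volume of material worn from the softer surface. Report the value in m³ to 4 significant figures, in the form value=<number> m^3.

value=3.147e-13 m^3

Intermediate values are printed rounded — each operation runs at full precision — one final rounding: four significant digits.
Sliding speed v = 14.27 mm/s = 0.01427 m/s. Distance L = v·t = 0.01427 m/s × 4994 s = 71.26 m.
Hardness H = 41.36 HV × 9.807 MPa/HV = 405.6 MPa = 4.056e+08 Pa.
Working in SI base units: W = 11.52 N, H = 4.056e+08 Pa, K = 1.555e-07.
Archard relation: V = K·W·L/H = 1.555e-07 · 11.52 · 71.26 / 4.056e+08 = 3.147e-13 m³.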